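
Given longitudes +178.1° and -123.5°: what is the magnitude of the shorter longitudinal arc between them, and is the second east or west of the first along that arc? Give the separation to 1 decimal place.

Raw difference: -123.5 − 178.1 = -301.6°.
Normalise into (−180°, 180°]: -301.6° + 360° = 58.4°.
Positive ⇒ the second point lies to the east; separation 58.4°.

58.4° east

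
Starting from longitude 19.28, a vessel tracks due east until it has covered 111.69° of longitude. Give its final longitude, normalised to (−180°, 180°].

Start at +19.28°; shift +111.69° → +130.97°.
+130.97° already lies in (−180°, 180°].

+130.97°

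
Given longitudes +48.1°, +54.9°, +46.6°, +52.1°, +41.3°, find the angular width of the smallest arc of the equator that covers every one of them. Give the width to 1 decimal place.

13.6°

Sort the longitudes: +41.3°, +46.6°, +48.1°, +52.1°, +54.9°.
Eastward gaps between consecutive values (wrapping around): 5.3°, 1.5°, 4.0°, 2.8°, 346.4°.
Largest gap = 346.4° ⇒ minimal covering band is its complement: 360° − 346.4° = 13.6°.
Band runs from +41.3° eastward to +54.9°.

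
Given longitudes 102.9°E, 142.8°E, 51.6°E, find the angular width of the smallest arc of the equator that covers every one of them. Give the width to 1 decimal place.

91.2°

Sort the longitudes: +51.6°, +102.9°, +142.8°.
Eastward gaps between consecutive values (wrapping around): 51.3°, 39.9°, 268.8°.
Largest gap = 268.8° ⇒ minimal covering band is its complement: 360° − 268.8° = 91.2°.
Band runs from +51.6° eastward to +142.8°.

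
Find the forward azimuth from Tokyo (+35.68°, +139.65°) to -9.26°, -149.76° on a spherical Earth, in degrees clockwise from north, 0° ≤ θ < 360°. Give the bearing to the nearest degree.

Δλ = -149.76 − 139.65 = -289.41°; wrapped into (−180°, 180°]: 70.59°.
θ = atan2( sin Δλ · cos φ₂ , cos φ₁ · sin φ₂ − sin φ₁ · cos φ₂ · cos Δλ )
  = atan2(0.93087, -0.32201) = 109.082° → normalised to [0°, 360°): 109.082°.

109°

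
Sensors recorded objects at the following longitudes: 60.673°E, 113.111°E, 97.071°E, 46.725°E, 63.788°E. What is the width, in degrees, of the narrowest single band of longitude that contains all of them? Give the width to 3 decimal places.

Sort the longitudes: +46.725°, +60.673°, +63.788°, +97.071°, +113.111°.
Eastward gaps between consecutive values (wrapping around): 13.948°, 3.115°, 33.283°, 16.040°, 293.614°.
Largest gap = 293.614° ⇒ minimal covering band is its complement: 360° − 293.614° = 66.386°.
Band runs from +46.725° eastward to +113.111°.

66.386°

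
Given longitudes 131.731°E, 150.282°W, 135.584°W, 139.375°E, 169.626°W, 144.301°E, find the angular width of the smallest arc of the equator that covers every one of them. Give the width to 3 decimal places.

92.685°

Sort the longitudes: -169.626°, -150.282°, -135.584°, +131.731°, +139.375°, +144.301°.
Eastward gaps between consecutive values (wrapping around): 19.344°, 14.698°, 267.315°, 7.644°, 4.926°, 46.073°.
Largest gap = 267.315° ⇒ minimal covering band is its complement: 360° − 267.315° = 92.685°.
Band runs from +131.731° eastward to -135.584°, crossing the antimeridian.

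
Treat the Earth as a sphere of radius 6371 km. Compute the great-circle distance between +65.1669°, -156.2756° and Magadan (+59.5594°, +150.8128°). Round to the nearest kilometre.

2712 km

Δλ = 150.8128 − -156.2756 = 307.0884°; wrapped into (−180°, 180°]: -52.9116°.
Δφ = 59.5594 − 65.1669 = -5.6075°.
a = sin²(Δφ/2) + cos φ₁ · cos φ₂ · sin²(Δλ/2) = 0.044624.
c = 2·atan2(√a, √(1−a)) = 0.42570 rad → d = 6371·c ≈ 2712.11 km.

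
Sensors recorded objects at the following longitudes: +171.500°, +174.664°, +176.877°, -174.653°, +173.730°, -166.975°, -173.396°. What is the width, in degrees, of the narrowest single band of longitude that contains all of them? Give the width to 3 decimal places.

Sort the longitudes: -174.653°, -173.396°, -166.975°, +171.500°, +173.730°, +174.664°, +176.877°.
Eastward gaps between consecutive values (wrapping around): 1.257°, 6.421°, 338.475°, 2.230°, 0.934°, 2.213°, 8.470°.
Largest gap = 338.475° ⇒ minimal covering band is its complement: 360° − 338.475° = 21.525°.
Band runs from +171.500° eastward to -166.975°, crossing the antimeridian.

21.525°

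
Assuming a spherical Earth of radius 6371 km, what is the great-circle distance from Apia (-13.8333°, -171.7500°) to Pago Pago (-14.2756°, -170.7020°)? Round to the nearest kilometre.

Δλ = -170.7020 − -171.7500 = 1.0480°.
Δφ = -14.2756 − -13.8333 = -0.4423°.
a = sin²(Δφ/2) + cos φ₁ · cos φ₂ · sin²(Δλ/2) = 0.000094.
c = 2·atan2(√a, √(1−a)) = 0.01935 rad → d = 6371·c ≈ 123.28 km.

123 km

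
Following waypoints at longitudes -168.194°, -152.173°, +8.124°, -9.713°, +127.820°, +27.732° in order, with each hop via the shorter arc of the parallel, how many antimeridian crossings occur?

Leg 1: -168.194° → -152.173°, shortest Δλ = 16.021° (east) — does not cross 180°.
Leg 2: -152.173° → +8.124°, shortest Δλ = 160.297° (east) — does not cross 180°.
Leg 3: +8.124° → -9.713°, shortest Δλ = -17.837° (west) — does not cross 180°.
Leg 4: -9.713° → +127.820°, shortest Δλ = 137.533° (east) — does not cross 180°.
Leg 5: +127.820° → +27.732°, shortest Δλ = -100.088° (west) — does not cross 180°.
Total crossings: 0.

0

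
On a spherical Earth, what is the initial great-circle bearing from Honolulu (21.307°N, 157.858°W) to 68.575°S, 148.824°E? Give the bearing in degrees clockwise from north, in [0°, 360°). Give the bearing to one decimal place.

197.2°

Δλ = 148.824 − -157.858 = 306.682°; wrapped into (−180°, 180°]: -53.318°.
θ = atan2( sin Δλ · cos φ₂ , cos φ₁ · sin φ₂ − sin φ₁ · cos φ₂ · cos Δλ )
  = atan2(-0.29294, -0.94656) = -162.804° → normalised to [0°, 360°): 197.196°.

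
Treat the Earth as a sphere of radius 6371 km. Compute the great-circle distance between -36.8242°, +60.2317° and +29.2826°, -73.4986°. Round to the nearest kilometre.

Δλ = -73.4986 − 60.2317 = -133.7303°.
Δφ = 29.2826 − -36.8242 = 66.1068°.
a = sin²(Δφ/2) + cos φ₁ · cos φ₂ · sin²(Δλ/2) = 0.887897.
c = 2·atan2(√a, √(1−a)) = 2.45877 rad → d = 6371·c ≈ 15664.81 km.

15665 km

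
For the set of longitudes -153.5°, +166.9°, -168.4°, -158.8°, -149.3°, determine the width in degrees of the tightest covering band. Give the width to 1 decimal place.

Sort the longitudes: -168.4°, -158.8°, -153.5°, -149.3°, +166.9°.
Eastward gaps between consecutive values (wrapping around): 9.6°, 5.3°, 4.2°, 316.2°, 24.7°.
Largest gap = 316.2° ⇒ minimal covering band is its complement: 360° − 316.2° = 43.8°.
Band runs from +166.9° eastward to -149.3°, crossing the antimeridian.

43.8°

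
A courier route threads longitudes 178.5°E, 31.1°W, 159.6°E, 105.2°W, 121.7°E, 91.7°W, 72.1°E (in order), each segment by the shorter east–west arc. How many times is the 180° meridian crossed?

Leg 1: +178.5° → -31.1°, shortest Δλ = 150.4° (east) — crosses 180°.
Leg 2: -31.1° → +159.6°, shortest Δλ = -169.3° (west) — crosses 180°.
Leg 3: +159.6° → -105.2°, shortest Δλ = 95.2° (east) — crosses 180°.
Leg 4: -105.2° → +121.7°, shortest Δλ = -133.1° (west) — crosses 180°.
Leg 5: +121.7° → -91.7°, shortest Δλ = 146.6° (east) — crosses 180°.
Leg 6: -91.7° → +72.1°, shortest Δλ = 163.8° (east) — does not cross 180°.
Total crossings: 5.

5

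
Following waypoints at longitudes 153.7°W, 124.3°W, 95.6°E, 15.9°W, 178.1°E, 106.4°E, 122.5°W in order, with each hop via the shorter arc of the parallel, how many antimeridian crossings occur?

3

Leg 1: -153.7° → -124.3°, shortest Δλ = 29.4° (east) — does not cross 180°.
Leg 2: -124.3° → +95.6°, shortest Δλ = -140.1° (west) — crosses 180°.
Leg 3: +95.6° → -15.9°, shortest Δλ = -111.5° (west) — does not cross 180°.
Leg 4: -15.9° → +178.1°, shortest Δλ = -166.0° (west) — crosses 180°.
Leg 5: +178.1° → +106.4°, shortest Δλ = -71.7° (west) — does not cross 180°.
Leg 6: +106.4° → -122.5°, shortest Δλ = 131.1° (east) — crosses 180°.
Total crossings: 3.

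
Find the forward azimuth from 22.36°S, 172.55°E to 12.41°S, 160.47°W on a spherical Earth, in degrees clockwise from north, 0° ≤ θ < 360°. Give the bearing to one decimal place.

73.4°

Δλ = -160.47 − 172.55 = -333.02°; wrapped into (−180°, 180°]: 26.98°.
θ = atan2( sin Δλ · cos φ₂ , cos φ₁ · sin φ₂ − sin φ₁ · cos φ₂ · cos Δλ )
  = atan2(0.44308, 0.13235) = 73.369° → normalised to [0°, 360°): 73.369°.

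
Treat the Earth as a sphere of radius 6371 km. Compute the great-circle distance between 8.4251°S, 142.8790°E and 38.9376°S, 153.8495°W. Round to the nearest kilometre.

7118 km

Δλ = -153.8495 − 142.8790 = -296.7285°; wrapped into (−180°, 180°]: 63.2715°.
Δφ = -38.9376 − -8.4251 = -30.5125°.
a = sin²(Δφ/2) + cos φ₁ · cos φ₂ · sin²(Δλ/2) = 0.280927.
c = 2·atan2(√a, √(1−a)) = 1.11726 rad → d = 6371·c ≈ 7118.07 km.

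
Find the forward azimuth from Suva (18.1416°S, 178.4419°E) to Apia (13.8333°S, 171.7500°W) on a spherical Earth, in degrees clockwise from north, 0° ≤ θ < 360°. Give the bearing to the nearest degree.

67°

Δλ = -171.7500 − 178.4419 = -350.1919°; wrapped into (−180°, 180°]: 9.8081°.
θ = atan2( sin Δλ · cos φ₂ , cos φ₁ · sin φ₂ − sin φ₁ · cos φ₂ · cos Δλ )
  = atan2(0.16541, 0.07070) = 66.856° → normalised to [0°, 360°): 66.856°.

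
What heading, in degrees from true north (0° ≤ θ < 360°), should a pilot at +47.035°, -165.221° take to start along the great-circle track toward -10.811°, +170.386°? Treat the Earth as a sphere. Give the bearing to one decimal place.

207.4°

Δλ = 170.386 − -165.221 = 335.607°; wrapped into (−180°, 180°]: -24.393°.
θ = atan2( sin Δλ · cos φ₂ , cos φ₁ · sin φ₂ − sin φ₁ · cos φ₂ · cos Δλ )
  = atan2(-0.40566, -0.78246) = -152.596° → normalised to [0°, 360°): 207.404°.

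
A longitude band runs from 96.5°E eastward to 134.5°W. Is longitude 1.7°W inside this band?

No

Band width going east from +96.5° to -134.5°: ((-134.5 − 96.5) mod 360) = 129.0°.
Offset of -1.7° east of the west edge: ((-1.7 − 96.5) mod 360) = 261.8°.
261.8° > 129.0° ⇒ outside.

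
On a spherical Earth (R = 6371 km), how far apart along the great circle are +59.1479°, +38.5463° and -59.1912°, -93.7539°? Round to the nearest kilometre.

17355 km

Δλ = -93.7539 − 38.5463 = -132.3002°.
Δφ = -59.1912 − 59.1479 = -118.3391°.
a = sin²(Δφ/2) + cos φ₁ · cos φ₂ · sin²(Δλ/2) = 0.957058.
c = 2·atan2(√a, √(1−a)) = 2.72412 rad → d = 6371·c ≈ 17355.35 km.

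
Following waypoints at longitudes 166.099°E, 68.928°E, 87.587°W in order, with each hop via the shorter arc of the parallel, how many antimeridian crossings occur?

Leg 1: +166.099° → +68.928°, shortest Δλ = -97.171° (west) — does not cross 180°.
Leg 2: +68.928° → -87.587°, shortest Δλ = -156.515° (west) — does not cross 180°.
Total crossings: 0.

0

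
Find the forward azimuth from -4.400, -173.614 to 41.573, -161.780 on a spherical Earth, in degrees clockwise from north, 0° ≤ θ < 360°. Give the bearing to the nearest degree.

12°

Δλ = -161.780 − -173.614 = 11.834°.
θ = atan2( sin Δλ · cos φ₂ , cos φ₁ · sin φ₂ − sin φ₁ · cos φ₂ · cos Δλ )
  = atan2(0.15342, 0.71779) = 12.065° → normalised to [0°, 360°): 12.065°.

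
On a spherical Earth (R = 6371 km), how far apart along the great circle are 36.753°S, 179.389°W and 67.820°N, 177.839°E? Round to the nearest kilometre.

11630 km

Δλ = 177.839 − -179.389 = 357.228°; wrapped into (−180°, 180°]: -2.772°.
Δφ = 67.820 − -36.753 = 104.573°.
a = sin²(Δφ/2) + cos φ₁ · cos φ₂ · sin²(Δλ/2) = 0.625984.
c = 2·atan2(√a, √(1−a)) = 1.82551 rad → d = 6371·c ≈ 11630.32 km.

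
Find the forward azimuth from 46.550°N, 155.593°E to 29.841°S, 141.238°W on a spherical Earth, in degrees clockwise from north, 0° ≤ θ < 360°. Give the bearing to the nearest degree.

Δλ = -141.238 − 155.593 = -296.831°; wrapped into (−180°, 180°]: 63.169°.
θ = atan2( sin Δλ · cos φ₂ , cos φ₁ · sin φ₂ − sin φ₁ · cos φ₂ · cos Δλ )
  = atan2(0.77403, -0.62644) = 128.984° → normalised to [0°, 360°): 128.984°.

129°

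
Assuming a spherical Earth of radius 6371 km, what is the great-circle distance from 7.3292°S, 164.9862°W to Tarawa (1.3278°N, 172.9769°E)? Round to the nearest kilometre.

2627 km

Δλ = 172.9769 − -164.9862 = 337.9631°; wrapped into (−180°, 180°]: -22.0369°.
Δφ = 1.3278 − -7.3292 = 8.6570°.
a = sin²(Δφ/2) + cos φ₁ · cos φ₂ · sin²(Δλ/2) = 0.041917.
c = 2·atan2(√a, √(1−a)) = 0.41239 rad → d = 6371·c ≈ 2627.33 km.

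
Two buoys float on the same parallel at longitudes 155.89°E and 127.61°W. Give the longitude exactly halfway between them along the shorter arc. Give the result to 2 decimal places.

165.86°W

Signed shortest Δλ from +155.89° to -127.61° is +76.50°.
Midpoint longitude = +155.89° + (+76.50°)/2 = +155.89° + 38.25° = +194.14°.
Normalise into (−180°, 180°]: -165.86°.
(The naïve average (+155.89 + -127.61)/2 = 14.14° is on the wrong side of the globe.)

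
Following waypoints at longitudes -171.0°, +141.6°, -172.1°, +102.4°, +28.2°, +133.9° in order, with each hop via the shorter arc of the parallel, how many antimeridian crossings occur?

3

Leg 1: -171.0° → +141.6°, shortest Δλ = -47.4° (west) — crosses 180°.
Leg 2: +141.6° → -172.1°, shortest Δλ = 46.3° (east) — crosses 180°.
Leg 3: -172.1° → +102.4°, shortest Δλ = -85.5° (west) — crosses 180°.
Leg 4: +102.4° → +28.2°, shortest Δλ = -74.2° (west) — does not cross 180°.
Leg 5: +28.2° → +133.9°, shortest Δλ = 105.7° (east) — does not cross 180°.
Total crossings: 3.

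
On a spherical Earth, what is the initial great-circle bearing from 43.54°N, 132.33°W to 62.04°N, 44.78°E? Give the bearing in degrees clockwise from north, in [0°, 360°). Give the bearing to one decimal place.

Δλ = 44.78 − -132.33 = 177.11°.
θ = atan2( sin Δλ · cos φ₂ , cos φ₁ · sin φ₂ − sin φ₁ · cos φ₂ · cos Δλ )
  = atan2(0.02364, 0.96285) = 1.406° → normalised to [0°, 360°): 1.406°.

1.4°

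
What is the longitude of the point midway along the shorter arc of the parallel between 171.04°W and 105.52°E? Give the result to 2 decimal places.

Signed shortest Δλ from -171.04° to +105.52° is -83.44°.
Midpoint longitude = -171.04° + (-83.44°)/2 = -171.04° − 41.72° = -212.76°.
Normalise into (−180°, 180°]: +147.24°.
(The naïve average (-171.04 + +105.52)/2 = -32.76° is on the wrong side of the globe.)

147.24°E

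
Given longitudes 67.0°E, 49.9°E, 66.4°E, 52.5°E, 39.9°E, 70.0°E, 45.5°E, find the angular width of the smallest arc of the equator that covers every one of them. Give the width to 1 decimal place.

Sort the longitudes: +39.9°, +45.5°, +49.9°, +52.5°, +66.4°, +67.0°, +70.0°.
Eastward gaps between consecutive values (wrapping around): 5.6°, 4.4°, 2.6°, 13.9°, 0.6°, 3.0°, 329.9°.
Largest gap = 329.9° ⇒ minimal covering band is its complement: 360° − 329.9° = 30.1°.
Band runs from +39.9° eastward to +70.0°.

30.1°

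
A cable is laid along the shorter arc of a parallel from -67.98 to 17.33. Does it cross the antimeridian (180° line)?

Signed shortest Δλ = ((17.33 − -67.98 + 180) mod 360) − 180 = 85.31°.
Going east by 85.31° from -67.98° reaches +17.33° without touching 180°.

No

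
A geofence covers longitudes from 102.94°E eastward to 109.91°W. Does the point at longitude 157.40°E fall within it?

Yes

Band width going east from +102.94° to -109.91°: ((-109.91 − 102.94) mod 360) = 147.15°.
Offset of +157.40° east of the west edge: ((157.40 − 102.94) mod 360) = 54.46°.
54.46° ≤ 147.15° ⇒ inside.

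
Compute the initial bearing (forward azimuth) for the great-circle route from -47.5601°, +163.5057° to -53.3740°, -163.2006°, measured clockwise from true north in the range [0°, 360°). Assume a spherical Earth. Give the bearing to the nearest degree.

Δλ = -163.2006 − 163.5057 = -326.7063°; wrapped into (−180°, 180°]: 33.2937°.
θ = atan2( sin Δλ · cos φ₂ , cos φ₁ · sin φ₂ − sin φ₁ · cos φ₂ · cos Δλ )
  = atan2(0.32749, -0.17356) = 117.923° → normalised to [0°, 360°): 117.923°.

118°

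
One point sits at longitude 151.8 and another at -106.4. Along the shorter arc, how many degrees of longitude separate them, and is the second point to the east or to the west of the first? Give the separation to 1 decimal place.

101.8° east

Raw difference: -106.4 − 151.8 = -258.2°.
Normalise into (−180°, 180°]: -258.2° + 360° = 101.8°.
Positive ⇒ the second point lies to the east; separation 101.8°.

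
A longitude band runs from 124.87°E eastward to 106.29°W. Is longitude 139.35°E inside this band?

Yes

Band width going east from +124.87° to -106.29°: ((-106.29 − 124.87) mod 360) = 128.84°.
Offset of +139.35° east of the west edge: ((139.35 − 124.87) mod 360) = 14.48°.
14.48° ≤ 128.84° ⇒ inside.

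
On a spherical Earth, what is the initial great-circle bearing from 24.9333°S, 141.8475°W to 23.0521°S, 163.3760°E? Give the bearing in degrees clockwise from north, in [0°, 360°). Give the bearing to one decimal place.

Δλ = 163.3760 − -141.8475 = 305.2235°; wrapped into (−180°, 180°]: -54.7765°.
θ = atan2( sin Δλ · cos φ₂ , cos φ₁ · sin φ₂ − sin φ₁ · cos φ₂ · cos Δλ )
  = atan2(-0.75168, -0.13135) = -99.912° → normalised to [0°, 360°): 260.088°.

260.1°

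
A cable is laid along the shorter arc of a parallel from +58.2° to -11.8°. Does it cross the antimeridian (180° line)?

No

Signed shortest Δλ = ((-11.8 − 58.2 + 180) mod 360) − 180 = -70.0°.
Going west by 70.0° from +58.2° reaches -11.8° without touching 180°.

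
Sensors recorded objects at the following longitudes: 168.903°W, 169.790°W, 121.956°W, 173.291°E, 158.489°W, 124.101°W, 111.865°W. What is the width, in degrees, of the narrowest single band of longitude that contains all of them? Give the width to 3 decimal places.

74.844°

Sort the longitudes: -169.790°, -168.903°, -158.489°, -124.101°, -121.956°, -111.865°, +173.291°.
Eastward gaps between consecutive values (wrapping around): 0.887°, 10.414°, 34.388°, 2.145°, 10.091°, 285.156°, 16.919°.
Largest gap = 285.156° ⇒ minimal covering band is its complement: 360° − 285.156° = 74.844°.
Band runs from +173.291° eastward to -111.865°, crossing the antimeridian.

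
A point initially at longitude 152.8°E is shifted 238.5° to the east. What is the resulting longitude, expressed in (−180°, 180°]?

Start at +152.8°; shift +238.5° → +391.3°.
+391.3° lies outside (−180°, 180°]; subtract 360° → +31.3°.

31.3°E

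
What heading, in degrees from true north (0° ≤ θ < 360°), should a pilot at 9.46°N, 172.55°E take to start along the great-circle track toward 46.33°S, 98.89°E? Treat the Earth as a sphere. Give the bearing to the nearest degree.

Δλ = 98.89 − 172.55 = -73.66°.
θ = atan2( sin Δλ · cos φ₂ , cos φ₁ · sin φ₂ − sin φ₁ · cos φ₂ · cos Δλ )
  = atan2(-0.66261, -0.74542) = -138.366° → normalised to [0°, 360°): 221.634°.

222°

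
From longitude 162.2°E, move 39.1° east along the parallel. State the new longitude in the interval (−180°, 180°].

158.7°W

Start at +162.2°; shift +39.1° → +201.3°.
+201.3° lies outside (−180°, 180°]; subtract 360° → -158.7°.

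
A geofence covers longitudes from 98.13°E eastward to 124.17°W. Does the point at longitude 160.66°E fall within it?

Band width going east from +98.13° to -124.17°: ((-124.17 − 98.13) mod 360) = 137.70°.
Offset of +160.66° east of the west edge: ((160.66 − 98.13) mod 360) = 62.53°.
62.53° ≤ 137.70° ⇒ inside.

Yes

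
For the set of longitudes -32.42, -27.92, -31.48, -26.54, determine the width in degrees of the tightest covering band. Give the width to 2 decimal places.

Sort the longitudes: -32.42°, -31.48°, -27.92°, -26.54°.
Eastward gaps between consecutive values (wrapping around): 0.94°, 3.56°, 1.38°, 354.12°.
Largest gap = 354.12° ⇒ minimal covering band is its complement: 360° − 354.12° = 5.88°.
Band runs from -32.42° eastward to -26.54°.

5.88°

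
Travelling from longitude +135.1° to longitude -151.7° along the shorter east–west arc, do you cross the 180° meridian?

Yes

Naïve |-151.7 − 135.1| = 286.8° > 180°, so the shorter arc goes the other way round — across 180°.
Signed shortest Δλ = ((-151.7 − 135.1 + 180) mod 360) − 180 = 73.2°.
Going east by 73.2° from +135.1° passes through 180° before reaching -151.7°.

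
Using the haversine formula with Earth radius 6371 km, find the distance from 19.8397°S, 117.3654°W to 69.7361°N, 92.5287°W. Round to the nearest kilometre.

Δλ = -92.5287 − -117.3654 = 24.8367°.
Δφ = 69.7361 − -19.8397 = 89.5758°.
a = sin²(Δφ/2) + cos φ₁ · cos φ₂ · sin²(Δλ/2) = 0.511364.
c = 2·atan2(√a, √(1−a)) = 1.59353 rad → d = 6371·c ≈ 10152.36 km.

10152 km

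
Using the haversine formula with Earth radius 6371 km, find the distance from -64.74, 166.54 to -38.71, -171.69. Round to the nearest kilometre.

Δλ = -171.69 − 166.54 = -338.23°; wrapped into (−180°, 180°]: 21.77°.
Δφ = -38.71 − -64.74 = 26.03°.
a = sin²(Δφ/2) + cos φ₁ · cos φ₂ · sin²(Δλ/2) = 0.062592.
c = 2·atan2(√a, √(1−a)) = 0.50574 rad → d = 6371·c ≈ 3222.07 km.

3222 km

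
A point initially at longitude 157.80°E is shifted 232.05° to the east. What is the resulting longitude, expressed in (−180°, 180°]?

29.85°E

Start at +157.80°; shift +232.05° → +389.85°.
+389.85° lies outside (−180°, 180°]; subtract 360° → +29.85°.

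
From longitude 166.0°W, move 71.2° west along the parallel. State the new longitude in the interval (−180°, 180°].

122.8°E

Start at -166.0°; shift −71.2° → -237.2°.
-237.2° lies outside (−180°, 180°]; add 360° → +122.8°.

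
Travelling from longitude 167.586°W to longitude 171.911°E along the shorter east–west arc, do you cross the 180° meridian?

Yes

Naïve |171.911 − -167.586| = 339.497° > 180°, so the shorter arc goes the other way round — across 180°.
Signed shortest Δλ = ((171.911 − -167.586 + 180) mod 360) − 180 = -20.503°.
Going west by 20.503° from -167.586° passes through 180° before reaching +171.911°.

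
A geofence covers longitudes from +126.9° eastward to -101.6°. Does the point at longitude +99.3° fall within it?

No

Band width going east from +126.9° to -101.6°: ((-101.6 − 126.9) mod 360) = 131.5°.
Offset of +99.3° east of the west edge: ((99.3 − 126.9) mod 360) = 332.4°.
332.4° > 131.5° ⇒ outside.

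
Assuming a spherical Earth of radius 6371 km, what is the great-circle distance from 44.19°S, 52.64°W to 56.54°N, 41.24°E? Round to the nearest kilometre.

Δλ = 41.24 − -52.64 = 93.88°.
Δφ = 56.54 − -44.19 = 100.73°.
a = sin²(Δφ/2) + cos φ₁ · cos φ₂ · sin²(Δλ/2) = 0.804136.
c = 2·atan2(√a, √(1−a)) = 2.22468 rad → d = 6371·c ≈ 14173.42 km.

14173 km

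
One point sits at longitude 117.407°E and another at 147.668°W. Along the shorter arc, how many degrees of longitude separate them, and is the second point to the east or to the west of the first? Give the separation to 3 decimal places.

Raw difference: -147.668 − 117.407 = -265.075°.
Normalise into (−180°, 180°]: -265.075° + 360° = 94.925°.
Positive ⇒ the second point lies to the east; separation 94.925°.

94.925° east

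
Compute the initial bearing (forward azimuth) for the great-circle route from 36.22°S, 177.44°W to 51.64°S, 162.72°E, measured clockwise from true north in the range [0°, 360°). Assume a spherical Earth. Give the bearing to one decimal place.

Δλ = 162.72 − -177.44 = 340.16°; wrapped into (−180°, 180°]: -19.84°.
θ = atan2( sin Δλ · cos φ₂ , cos φ₁ · sin φ₂ − sin φ₁ · cos φ₂ · cos Δλ )
  = atan2(-0.21063, -0.28766) = -143.788° → normalised to [0°, 360°): 216.212°.

216.2°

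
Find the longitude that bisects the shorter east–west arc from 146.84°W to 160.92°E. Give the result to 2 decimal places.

Signed shortest Δλ from -146.84° to +160.92° is -52.24°.
Midpoint longitude = -146.84° + (-52.24°)/2 = -146.84° − 26.12° = -172.96°.
(The naïve average (-146.84 + +160.92)/2 = 7.04° is on the wrong side of the globe.)

172.96°W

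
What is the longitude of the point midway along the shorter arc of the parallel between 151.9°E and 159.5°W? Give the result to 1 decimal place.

176.2°E

Signed shortest Δλ from +151.9° to -159.5° is +48.6°.
Midpoint longitude = +151.9° + (+48.6°)/2 = +151.9° + 24.3° = +176.2°.
(The naïve average (+151.9 + -159.5)/2 = -3.8° is on the wrong side of the globe.)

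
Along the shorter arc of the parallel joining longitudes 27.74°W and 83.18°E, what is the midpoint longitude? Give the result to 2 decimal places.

Signed shortest Δλ from -27.74° to +83.18° is +110.92°.
Midpoint longitude = -27.74° + (+110.92°)/2 = -27.74° + 55.46° = +27.72°.

27.72°E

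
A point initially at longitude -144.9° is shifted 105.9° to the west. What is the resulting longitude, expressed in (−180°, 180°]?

Start at -144.9°; shift −105.9° → -250.8°.
-250.8° lies outside (−180°, 180°]; add 360° → +109.2°.

+109.2°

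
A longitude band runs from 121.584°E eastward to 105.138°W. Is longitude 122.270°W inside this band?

Band width going east from +121.584° to -105.138°: ((-105.138 − 121.584) mod 360) = 133.278°.
Offset of -122.270° east of the west edge: ((-122.270 − 121.584) mod 360) = 116.146°.
116.146° ≤ 133.278° ⇒ inside.

Yes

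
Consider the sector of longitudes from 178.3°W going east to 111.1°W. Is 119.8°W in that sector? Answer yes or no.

Band width going east from -178.3° to -111.1°: ((-111.1 − -178.3) mod 360) = 67.2°.
Offset of -119.8° east of the west edge: ((-119.8 − -178.3) mod 360) = 58.5°.
58.5° ≤ 67.2° ⇒ inside.

Yes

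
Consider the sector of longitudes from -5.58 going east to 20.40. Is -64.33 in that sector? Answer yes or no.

No

Band width going east from -5.58° to +20.40°: ((20.40 − -5.58) mod 360) = 25.98°.
Offset of -64.33° east of the west edge: ((-64.33 − -5.58) mod 360) = 301.25°.
301.25° > 25.98° ⇒ outside.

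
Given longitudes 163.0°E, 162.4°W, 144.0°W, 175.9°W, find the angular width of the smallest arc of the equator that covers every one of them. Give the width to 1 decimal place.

53.0°

Sort the longitudes: -175.9°, -162.4°, -144.0°, +163.0°.
Eastward gaps between consecutive values (wrapping around): 13.5°, 18.4°, 307.0°, 21.1°.
Largest gap = 307.0° ⇒ minimal covering band is its complement: 360° − 307.0° = 53.0°.
Band runs from +163.0° eastward to -144.0°, crossing the antimeridian.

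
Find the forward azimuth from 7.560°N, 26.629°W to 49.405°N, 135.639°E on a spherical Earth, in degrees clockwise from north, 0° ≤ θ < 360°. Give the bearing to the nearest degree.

13°

Δλ = 135.639 − -26.629 = 162.268°.
θ = atan2( sin Δλ · cos φ₂ , cos φ₁ · sin φ₂ − sin φ₁ · cos φ₂ · cos Δλ )
  = atan2(0.19818, 0.83427) = 13.363° → normalised to [0°, 360°): 13.363°.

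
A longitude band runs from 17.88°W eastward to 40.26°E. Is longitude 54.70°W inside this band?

Band width going east from -17.88° to +40.26°: ((40.26 − -17.88) mod 360) = 58.14°.
Offset of -54.70° east of the west edge: ((-54.70 − -17.88) mod 360) = 323.18°.
323.18° > 58.14° ⇒ outside.

No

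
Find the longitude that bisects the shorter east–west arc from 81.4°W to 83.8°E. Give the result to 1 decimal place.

1.2°E

Signed shortest Δλ from -81.4° to +83.8° is +165.2°.
Midpoint longitude = -81.4° + (+165.2°)/2 = -81.4° + 82.6° = +1.2°.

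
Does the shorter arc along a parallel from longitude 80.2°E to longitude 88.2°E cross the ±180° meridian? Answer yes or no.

No

Signed shortest Δλ = ((88.2 − 80.2 + 180) mod 360) − 180 = 8.0°.
Going east by 8.0° from +80.2° reaches +88.2° without touching 180°.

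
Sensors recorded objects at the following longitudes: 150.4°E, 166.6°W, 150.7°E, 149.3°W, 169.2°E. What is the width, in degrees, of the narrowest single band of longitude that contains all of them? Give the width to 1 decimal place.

Sort the longitudes: -166.6°, -149.3°, +150.4°, +150.7°, +169.2°.
Eastward gaps between consecutive values (wrapping around): 17.3°, 299.7°, 0.3°, 18.5°, 24.2°.
Largest gap = 299.7° ⇒ minimal covering band is its complement: 360° − 299.7° = 60.3°.
Band runs from +150.4° eastward to -149.3°, crossing the antimeridian.

60.3°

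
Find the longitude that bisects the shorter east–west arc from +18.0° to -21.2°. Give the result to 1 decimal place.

Signed shortest Δλ from +18.0° to -21.2° is -39.2°.
Midpoint longitude = +18.0° + (-39.2°)/2 = +18.0° − 19.6° = -1.6°.

-1.6°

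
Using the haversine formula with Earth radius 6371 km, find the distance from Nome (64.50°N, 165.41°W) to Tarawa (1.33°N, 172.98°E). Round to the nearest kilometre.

Δλ = 172.98 − -165.41 = 338.39°; wrapped into (−180°, 180°]: -21.61°.
Δφ = 1.33 − 64.50 = -63.17°.
a = sin²(Δφ/2) + cos φ₁ · cos φ₂ · sin²(Δλ/2) = 0.289453.
c = 2·atan2(√a, √(1−a)) = 1.13615 rad → d = 6371·c ≈ 7238.39 km.

7238 km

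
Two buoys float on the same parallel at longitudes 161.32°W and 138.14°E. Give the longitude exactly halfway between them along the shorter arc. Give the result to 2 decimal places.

168.41°E

Signed shortest Δλ from -161.32° to +138.14° is -60.54°.
Midpoint longitude = -161.32° + (-60.54°)/2 = -161.32° − 30.27° = -191.59°.
Normalise into (−180°, 180°]: +168.41°.
(The naïve average (-161.32 + +138.14)/2 = -11.59° is on the wrong side of the globe.)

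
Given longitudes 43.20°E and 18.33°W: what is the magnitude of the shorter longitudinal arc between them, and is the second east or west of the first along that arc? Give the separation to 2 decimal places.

61.53° west

Raw difference: -18.33 − 43.20 = -61.53°.
Normalise into (−180°, 180°]: -61.53° stays -61.53°.
Negative ⇒ the second point lies to the west; separation 61.53°.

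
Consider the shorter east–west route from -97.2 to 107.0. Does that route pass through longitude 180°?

Naïve |107.0 − -97.2| = 204.2° > 180°, so the shorter arc goes the other way round — across 180°.
Signed shortest Δλ = ((107.0 − -97.2 + 180) mod 360) − 180 = -155.8°.
Going west by 155.8° from -97.2° passes through 180° before reaching +107.0°.

Yes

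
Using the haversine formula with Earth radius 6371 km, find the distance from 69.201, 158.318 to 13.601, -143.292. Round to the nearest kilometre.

Δλ = -143.292 − 158.318 = -301.610°; wrapped into (−180°, 180°]: 58.390°.
Δφ = 13.601 − 69.201 = -55.600°.
a = sin²(Δφ/2) + cos φ₁ · cos φ₂ · sin²(Δλ/2) = 0.299635.
c = 2·atan2(√a, √(1−a)) = 1.15848 rad → d = 6371·c ≈ 7380.69 km.

7381 km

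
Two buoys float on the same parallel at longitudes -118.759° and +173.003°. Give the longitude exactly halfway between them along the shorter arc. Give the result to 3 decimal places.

Signed shortest Δλ from -118.759° to +173.003° is -68.238°.
Midpoint longitude = -118.759° + (-68.238°)/2 = -118.759° − 34.119° = -152.878°.
(The naïve average (-118.759 + +173.003)/2 = 27.122° is on the wrong side of the globe.)

-152.878°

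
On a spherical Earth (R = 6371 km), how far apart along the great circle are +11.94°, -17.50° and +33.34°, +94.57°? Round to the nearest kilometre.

11248 km

Δλ = 94.57 − -17.50 = 112.07°.
Δφ = 33.34 − 11.94 = 21.40°.
a = sin²(Δφ/2) + cos φ₁ · cos φ₂ · sin²(Δλ/2) = 0.596702.
c = 2·atan2(√a, √(1−a)) = 1.76543 rad → d = 6371·c ≈ 11247.53 km.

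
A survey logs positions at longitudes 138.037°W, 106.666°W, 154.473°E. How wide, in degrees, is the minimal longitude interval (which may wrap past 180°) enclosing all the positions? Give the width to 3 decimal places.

Sort the longitudes: -138.037°, -106.666°, +154.473°.
Eastward gaps between consecutive values (wrapping around): 31.371°, 261.139°, 67.490°.
Largest gap = 261.139° ⇒ minimal covering band is its complement: 360° − 261.139° = 98.861°.
Band runs from +154.473° eastward to -106.666°, crossing the antimeridian.

98.861°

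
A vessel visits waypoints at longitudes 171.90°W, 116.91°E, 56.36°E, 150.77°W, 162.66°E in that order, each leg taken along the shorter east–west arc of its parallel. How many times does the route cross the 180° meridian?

Leg 1: -171.90° → +116.91°, shortest Δλ = -71.19° (west) — crosses 180°.
Leg 2: +116.91° → +56.36°, shortest Δλ = -60.55° (west) — does not cross 180°.
Leg 3: +56.36° → -150.77°, shortest Δλ = 152.87° (east) — crosses 180°.
Leg 4: -150.77° → +162.66°, shortest Δλ = -46.57° (west) — crosses 180°.
Total crossings: 3.

3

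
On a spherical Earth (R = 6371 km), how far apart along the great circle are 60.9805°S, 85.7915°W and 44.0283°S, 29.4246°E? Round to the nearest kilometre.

6968 km

Δλ = 29.4246 − -85.7915 = 115.2161°.
Δφ = -44.0283 − -60.9805 = 16.9522°.
a = sin²(Δφ/2) + cos φ₁ · cos φ₂ · sin²(Δλ/2) = 0.270419.
c = 2·atan2(√a, √(1−a)) = 1.09375 rad → d = 6371·c ≈ 6968.25 km.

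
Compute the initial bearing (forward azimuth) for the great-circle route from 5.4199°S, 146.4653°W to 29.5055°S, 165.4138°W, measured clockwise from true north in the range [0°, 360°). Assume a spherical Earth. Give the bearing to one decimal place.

214.4°

Δλ = -165.4138 − -146.4653 = -18.9485°.
θ = atan2( sin Δλ · cos φ₂ , cos φ₁ · sin φ₂ − sin φ₁ · cos φ₂ · cos Δλ )
  = atan2(-0.28260, -0.41256) = -145.588° → normalised to [0°, 360°): 214.412°.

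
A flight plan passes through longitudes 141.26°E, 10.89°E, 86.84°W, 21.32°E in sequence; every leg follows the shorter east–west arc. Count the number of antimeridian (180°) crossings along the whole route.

Leg 1: +141.26° → +10.89°, shortest Δλ = -130.37° (west) — does not cross 180°.
Leg 2: +10.89° → -86.84°, shortest Δλ = -97.73° (west) — does not cross 180°.
Leg 3: -86.84° → +21.32°, shortest Δλ = 108.16° (east) — does not cross 180°.
Total crossings: 0.

0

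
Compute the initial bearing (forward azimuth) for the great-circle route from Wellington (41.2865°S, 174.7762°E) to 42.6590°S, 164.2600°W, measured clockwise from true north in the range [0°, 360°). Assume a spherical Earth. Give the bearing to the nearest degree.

Δλ = -164.2600 − 174.7762 = -339.0362°; wrapped into (−180°, 180°]: 20.9638°.
θ = atan2( sin Δλ · cos φ₂ , cos φ₁ · sin φ₂ − sin φ₁ · cos φ₂ · cos Δλ )
  = atan2(0.26311, -0.05607) = 102.030° → normalised to [0°, 360°): 102.030°.

102°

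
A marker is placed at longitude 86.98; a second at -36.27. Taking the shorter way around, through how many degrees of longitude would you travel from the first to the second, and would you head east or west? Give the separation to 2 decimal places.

Raw difference: -36.27 − 86.98 = -123.25°.
Normalise into (−180°, 180°]: -123.25° stays -123.25°.
Negative ⇒ the second point lies to the west; separation 123.25°.

123.25° west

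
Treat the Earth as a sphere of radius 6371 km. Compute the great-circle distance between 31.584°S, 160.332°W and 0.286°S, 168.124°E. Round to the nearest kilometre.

Δλ = 168.124 − -160.332 = 328.456°; wrapped into (−180°, 180°]: -31.544°.
Δφ = -0.286 − -31.584 = 31.298°.
a = sin²(Δφ/2) + cos φ₁ · cos φ₂ · sin²(Δλ/2) = 0.135698.
c = 2·atan2(√a, √(1−a)) = 0.75451 rad → d = 6371·c ≈ 4807.01 km.

4807 km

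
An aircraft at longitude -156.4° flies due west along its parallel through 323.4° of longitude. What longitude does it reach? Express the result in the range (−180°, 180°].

-119.8°

Start at -156.4°; shift −323.4° → -479.8°.
-479.8° lies outside (−180°, 180°]; add 360° → -119.8°.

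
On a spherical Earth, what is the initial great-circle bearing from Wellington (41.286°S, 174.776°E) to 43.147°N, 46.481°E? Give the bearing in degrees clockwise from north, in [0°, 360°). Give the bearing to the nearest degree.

Δλ = 46.481 − 174.776 = -128.295°.
θ = atan2( sin Δλ · cos φ₂ , cos φ₁ · sin φ₂ − sin φ₁ · cos φ₂ · cos Δλ )
  = atan2(-0.57261, 0.21555) = -69.372° → normalised to [0°, 360°): 290.628°.

291°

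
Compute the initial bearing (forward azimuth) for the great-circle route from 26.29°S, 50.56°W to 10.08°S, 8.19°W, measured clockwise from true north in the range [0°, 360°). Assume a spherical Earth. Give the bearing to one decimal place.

Δλ = -8.19 − -50.56 = 42.37°.
θ = atan2( sin Δλ · cos φ₂ , cos φ₁ · sin φ₂ − sin φ₁ · cos φ₂ · cos Δλ )
  = atan2(0.66351, 0.16526) = 76.014° → normalised to [0°, 360°): 76.014°.

76.0°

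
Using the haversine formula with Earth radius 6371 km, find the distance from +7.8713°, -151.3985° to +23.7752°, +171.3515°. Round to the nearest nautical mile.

Δλ = 171.3515 − -151.3985 = 322.7500°; wrapped into (−180°, 180°]: -37.2500°.
Δφ = 23.7752 − 7.8713 = 15.9039°.
a = sin²(Δφ/2) + cos φ₁ · cos φ₂ · sin²(Δλ/2) = 0.111602.
c = 2·atan2(√a, √(1−a)) = 0.68123 rad → d = 6371·c ≈ 4340.14 km ≈ 2343.49 nmi.

2343 nmi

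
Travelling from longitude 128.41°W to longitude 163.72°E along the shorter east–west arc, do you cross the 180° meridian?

Naïve |163.72 − -128.41| = 292.13° > 180°, so the shorter arc goes the other way round — across 180°.
Signed shortest Δλ = ((163.72 − -128.41 + 180) mod 360) − 180 = -67.87°.
Going west by 67.87° from -128.41° passes through 180° before reaching +163.72°.

Yes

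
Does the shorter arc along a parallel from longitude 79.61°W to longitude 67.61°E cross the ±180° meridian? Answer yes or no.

Signed shortest Δλ = ((67.61 − -79.61 + 180) mod 360) − 180 = 147.22°.
Going east by 147.22° from -79.61° reaches +67.61° without touching 180°.

No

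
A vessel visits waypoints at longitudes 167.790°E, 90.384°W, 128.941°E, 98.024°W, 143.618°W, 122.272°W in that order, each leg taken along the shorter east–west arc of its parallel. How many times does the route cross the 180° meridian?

3

Leg 1: +167.790° → -90.384°, shortest Δλ = 101.826° (east) — crosses 180°.
Leg 2: -90.384° → +128.941°, shortest Δλ = -140.675° (west) — crosses 180°.
Leg 3: +128.941° → -98.024°, shortest Δλ = 133.035° (east) — crosses 180°.
Leg 4: -98.024° → -143.618°, shortest Δλ = -45.594° (west) — does not cross 180°.
Leg 5: -143.618° → -122.272°, shortest Δλ = 21.346° (east) — does not cross 180°.
Total crossings: 3.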